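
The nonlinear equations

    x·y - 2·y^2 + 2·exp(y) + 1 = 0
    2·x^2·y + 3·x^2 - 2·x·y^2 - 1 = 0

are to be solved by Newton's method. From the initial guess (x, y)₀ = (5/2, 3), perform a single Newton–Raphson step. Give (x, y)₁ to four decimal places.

At (5/2, 3): F = (30.671074, 10.2500).
Jacobian J = [[y, x - 4·y + 2·exp(y)], [4·x·y + 6·x - 2·y^2, 2·x^2 - 4·x·y]].
At the point, J = [[3.0000, 30.671074], [27.0000, -17.5000]] (det J = -880.618994).
Solving J·Δ = −F gives Δ = (-0.9665, -0.9055).
Then the next iterate is (x, y)₁ = (1.5335, 2.0945).

(1.5335, 2.0945)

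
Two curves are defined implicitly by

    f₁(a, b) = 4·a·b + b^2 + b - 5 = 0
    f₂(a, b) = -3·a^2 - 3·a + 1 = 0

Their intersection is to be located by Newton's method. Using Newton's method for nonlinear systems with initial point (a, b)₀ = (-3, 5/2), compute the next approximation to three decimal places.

(-1.867, 0.014)

At (-3, 5/2): F = (-26.250, -17.000).
Jacobian J = [[4·b, 4·a + 2·b + 1], [-6·a - 3, 0]].
At the point, J = [[10.000, -6.000], [15.000, 0.000]] (det J = 90.000).
Solving J·Δ = −F gives Δ = (1.133, -2.486).
Then the next iterate is (a, b)₁ = (-1.867, 0.014).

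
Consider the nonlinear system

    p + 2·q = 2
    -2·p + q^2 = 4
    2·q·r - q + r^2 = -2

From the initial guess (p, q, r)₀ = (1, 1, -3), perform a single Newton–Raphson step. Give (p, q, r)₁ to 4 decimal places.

(-1.0000, 1.5000, -2.8750)

At (1, 1, -3): F = (1.0000, -5.0000, 4.0000).
Jacobian J = [[1, 2, 0], [-2, 2·q, 0], [0, 2·r - 1, 2·q + 2·r]].
At the point, J = [[1.0000, 2.0000, 0.0000], [-2.0000, 2.0000, 0.0000], [0.0000, -7.0000, -4.0000]] (det J = -24.0000).
Solving J·Δ = −F gives Δ = (-2.0000, 0.5000, 0.1250).
Then the next iterate is (p, q, r)₁ = (-1.0000, 1.5000, -2.8750).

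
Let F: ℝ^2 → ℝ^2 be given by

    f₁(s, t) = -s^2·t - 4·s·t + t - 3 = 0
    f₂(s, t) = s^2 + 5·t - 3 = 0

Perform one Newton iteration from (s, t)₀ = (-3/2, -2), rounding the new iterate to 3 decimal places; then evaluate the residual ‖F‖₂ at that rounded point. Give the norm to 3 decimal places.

At (-3/2, -2): F = (-12.500, -10.750).
Jacobian J = [[-2·s·t - 4·t, -s^2 - 4·s + 1], [2·s, 5]].
At the point, J = [[2.000, 4.750], [-3.000, 5.000]] (det J = 24.250).
Solving J·Δ = −F gives Δ = (0.472, 2.433).
Then the next iterate is (s, t)₁ = (-1.028, 0.433).
Re-evaluating at (-1.028, 0.433): F = (-1.24409, 0.22178), so ‖F‖₂ = 1.264.

1.264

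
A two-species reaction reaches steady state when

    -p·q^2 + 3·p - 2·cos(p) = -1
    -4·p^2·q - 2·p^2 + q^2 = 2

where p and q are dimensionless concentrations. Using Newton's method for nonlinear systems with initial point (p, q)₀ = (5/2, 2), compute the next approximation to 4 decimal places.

At (5/2, 2): F = (0.102287, -60.5000).
Jacobian J = [[-q^2 + 2·sin(p) + 3, -2·p·q], [-8·p·q - 4·p, -4·p^2 + 2·q]].
At the point, J = [[0.196944, -10.0000], [-50.0000, -21.0000]] (det J = -504.135830).
Solving J·Δ = −F gives Δ = (-1.2043, -0.0135).
Then the next iterate is (p, q)₁ = (1.2957, 1.9865).

(1.2957, 1.9865)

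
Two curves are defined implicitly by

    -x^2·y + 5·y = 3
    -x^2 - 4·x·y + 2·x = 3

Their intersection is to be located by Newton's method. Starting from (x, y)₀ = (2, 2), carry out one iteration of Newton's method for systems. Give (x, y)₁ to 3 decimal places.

At (2, 2): F = (-1.000, -19.000).
Jacobian J = [[-2·x·y, -x^2 + 5], [-2·x - 4·y + 2, -4·x]].
At the point, J = [[-8.000, 1.000], [-10.000, -8.000]] (det J = 74.000).
Solving J·Δ = −F gives Δ = (-0.365, -1.919).
Then the next iterate is (x, y)₁ = (1.635, 0.081).

(1.635, 0.081)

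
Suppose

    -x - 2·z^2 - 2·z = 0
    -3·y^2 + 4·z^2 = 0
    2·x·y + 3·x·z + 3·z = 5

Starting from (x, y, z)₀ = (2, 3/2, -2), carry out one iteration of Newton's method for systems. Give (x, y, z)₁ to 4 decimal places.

At (2, 3/2, -2): F = (-6.0000, 9.2500, -17.0000).
Jacobian J = [[-1, 0, -4·z - 2], [0, -6·y, 8·z], [2·y + 3·z, 2·x, 3·x + 3]].
At the point, J = [[-1.0000, 0.0000, 6.0000], [0.0000, -9.0000, -16.0000], [-3.0000, 4.0000, 9.0000]] (det J = -145.0000).
Solving J·Δ = −F gives Δ = (-4.0966, 0.4638, 0.3172).
Then the next iterate is (x, y, z)₁ = (-2.0966, 1.9638, -1.6828).

(-2.0966, 1.9638, -1.6828)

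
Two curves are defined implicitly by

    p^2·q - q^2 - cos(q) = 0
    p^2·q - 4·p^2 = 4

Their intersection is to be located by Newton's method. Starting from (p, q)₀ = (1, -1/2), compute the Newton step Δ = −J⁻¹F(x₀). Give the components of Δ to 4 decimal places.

At (1, -1/2): F = (-1.627583, -8.5000).
Jacobian J = [[2·p·q, p^2 - 2·q + sin(q)], [2·p·q - 8·p, p^2]].
At the point, J = [[-1.0000, 1.520574], [-9.0000, 1.0000]] (det J = 12.685170).
Solving J·Δ = −F gives Δ = (-0.8906, 0.4847).

(-0.8906, 0.4847)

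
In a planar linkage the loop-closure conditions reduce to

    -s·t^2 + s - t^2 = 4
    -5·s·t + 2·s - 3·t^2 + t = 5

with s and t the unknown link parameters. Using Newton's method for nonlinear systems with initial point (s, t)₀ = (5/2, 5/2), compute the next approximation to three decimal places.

(-2.246, 2.588)

At (5/2, 5/2): F = (-23.375, -47.500).
Jacobian J = [[-t^2 + 1, -2·s·t - 2·t], [-5·t + 2, -5·s - 6·t + 1]].
At the point, J = [[-5.250, -17.500], [-10.500, -26.500]] (det J = -44.625).
Solving J·Δ = −F gives Δ = (-4.746, 0.088).
Then the next iterate is (s, t)₁ = (-2.246, 2.588).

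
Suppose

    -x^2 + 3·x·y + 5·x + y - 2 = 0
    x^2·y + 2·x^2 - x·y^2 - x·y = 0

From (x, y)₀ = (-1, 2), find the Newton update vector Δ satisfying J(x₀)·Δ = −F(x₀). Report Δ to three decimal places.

(1.040, 0.760)

At (-1, 2): F = (-12.000, 10.000).
Jacobian J = [[-2·x + 3·y + 5, 3·x + 1], [2·x·y + 4·x - y^2 - y, x^2 - 2·x·y - x]].
At the point, J = [[13.000, -2.000], [-14.000, 6.000]] (det J = 50.000).
Solving J·Δ = −F gives Δ = (1.040, 0.760).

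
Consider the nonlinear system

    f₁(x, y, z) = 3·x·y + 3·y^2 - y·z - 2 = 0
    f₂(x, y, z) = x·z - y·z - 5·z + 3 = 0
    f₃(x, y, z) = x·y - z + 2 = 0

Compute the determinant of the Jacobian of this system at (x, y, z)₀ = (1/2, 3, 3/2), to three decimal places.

J = [[3·y, 3·x + 6·y - z, -y], [z, -z, x - y - 5], [y, x, -1]].
At the point, J = [[9.000, 18.000, -3.000], [1.500, -1.500, -7.500], [3.000, 0.500, -1.000]].
det J = -346.500.

-346.500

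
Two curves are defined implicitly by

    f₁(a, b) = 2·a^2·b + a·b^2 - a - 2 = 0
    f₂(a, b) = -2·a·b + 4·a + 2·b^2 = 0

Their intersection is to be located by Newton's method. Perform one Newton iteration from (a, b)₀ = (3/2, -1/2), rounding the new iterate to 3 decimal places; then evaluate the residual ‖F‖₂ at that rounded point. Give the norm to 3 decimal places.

3.517

At (3/2, -1/2): F = (-5.375, 8.000).
Jacobian J = [[4·a·b + b^2 - 1, 2·a^2 + 2·a·b], [-2·b + 4, -2·a + 4·b]].
At the point, J = [[-3.750, 3.000], [5.000, -5.000]] (det J = 3.750).
Solving J·Δ = −F gives Δ = (-0.767, 0.833).
Then the next iterate is (a, b)₁ = (0.733, 0.333).
Re-evaluating at (0.733, 0.333): F = (-2.29388, 2.66560), so ‖F‖₂ = 3.517.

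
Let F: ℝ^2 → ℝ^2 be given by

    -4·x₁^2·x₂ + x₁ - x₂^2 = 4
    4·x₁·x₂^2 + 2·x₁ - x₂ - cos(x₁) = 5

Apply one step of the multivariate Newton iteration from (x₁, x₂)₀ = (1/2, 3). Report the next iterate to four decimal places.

At (1/2, 3): F = (-15.5000, 10.122417).
Jacobian J = [[-8·x₁·x₂ + 1, -4·x₁^2 - 2·x₂], [4·x₂^2 + sin(x₁) + 2, 8·x₁·x₂ - 1]].
At the point, J = [[-11.0000, -7.0000], [38.479426, 11.0000]] (det J = 148.355979).
Solving J·Δ = −F gives Δ = (0.6716, -3.2697).
Then the next iterate is (x₁, x₂)₁ = (1.1716, -0.2697).

(1.1716, -0.2697)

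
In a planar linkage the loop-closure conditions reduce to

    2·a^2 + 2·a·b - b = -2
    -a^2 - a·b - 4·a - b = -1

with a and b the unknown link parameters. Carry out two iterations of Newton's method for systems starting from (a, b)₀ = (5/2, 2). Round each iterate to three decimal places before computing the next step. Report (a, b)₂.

(2.787, -6.099)

At (5/2, 2): F = (22.500, -22.250).
Jacobian J = [[4·a + 2·b, 2·a - 1], [-2·a - b - 4, -a - 1]].
At the point, J = [[14.000, 4.000], [-11.000, -3.500]] (det J = -5.000).
Solving J·Δ = −F gives Δ = (2.050, -12.800).
Then the next iterate is (a, b)₁ = (4.550, -10.800).
Round to (4.550, -10.800) and repeat: F = (-44.075, 22.03750), J = [[-3.400, 8.100], [-2.300, -5.550]].
Δ = (-1.763, 4.701), so (a, b)₂ = (2.787, -6.099).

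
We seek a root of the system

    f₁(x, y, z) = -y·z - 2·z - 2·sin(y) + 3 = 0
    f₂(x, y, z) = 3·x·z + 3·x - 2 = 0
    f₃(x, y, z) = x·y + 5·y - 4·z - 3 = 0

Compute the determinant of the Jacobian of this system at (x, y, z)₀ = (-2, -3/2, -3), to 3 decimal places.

J = [[0, -z - 2·cos(y), -y - 2], [3·z + 3, 0, 3·x], [y, x + 5, -4]].
At the point, J = [[0.000, 2.85853, -0.500], [-6.000, 0.000, -6.000], [-1.500, 3.000, -4.000]].
det J = -33.878.

-33.878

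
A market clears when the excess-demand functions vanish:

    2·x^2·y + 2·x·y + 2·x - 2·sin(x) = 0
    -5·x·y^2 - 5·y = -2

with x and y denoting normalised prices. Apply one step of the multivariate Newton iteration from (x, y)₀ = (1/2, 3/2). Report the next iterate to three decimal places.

(0.305, 0.786)

At (1/2, 3/2): F = (2.29115, -11.125).
Jacobian J = [[4·x·y + 2·y - 2·cos(x) + 2, 2·x^2 + 2·x], [-5·y^2, -10·x·y - 5]].
At the point, J = [[6.24483, 1.500], [-11.250, -12.500]] (det J = -61.18544).
Solving J·Δ = −F gives Δ = (-0.195, -0.714).
Then the next iterate is (x, y)₁ = (0.305, 0.786).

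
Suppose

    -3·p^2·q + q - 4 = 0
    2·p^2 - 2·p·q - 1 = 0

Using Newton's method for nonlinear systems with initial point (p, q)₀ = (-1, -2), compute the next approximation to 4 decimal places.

At (-1, -2): F = (0.0000, -3.0000).
Jacobian J = [[-6·p·q, -3·p^2 + 1], [4·p - 2·q, -2·p]].
At the point, J = [[-12.0000, -2.0000], [0.0000, 2.0000]] (det J = -24.0000).
Solving J·Δ = −F gives Δ = (-0.2500, 1.5000).
Then the next iterate is (p, q)₁ = (-1.2500, -0.5000).

(-1.2500, -0.5000)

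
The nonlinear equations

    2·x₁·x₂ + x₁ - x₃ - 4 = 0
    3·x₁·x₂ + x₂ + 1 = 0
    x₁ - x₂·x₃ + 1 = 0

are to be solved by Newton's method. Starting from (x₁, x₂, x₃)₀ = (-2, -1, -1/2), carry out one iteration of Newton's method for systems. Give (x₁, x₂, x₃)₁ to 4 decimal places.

At (-2, -1, -1/2): F = (-1.5000, 6.0000, -1.5000).
Jacobian J = [[2·x₂ + 1, 2·x₁, -1], [3·x₂, 3·x₁ + 1, 0], [1, -x₃, -x₂]].
At the point, J = [[-1.0000, -4.0000, -1.0000], [-3.0000, -5.0000, 0.0000], [1.0000, 0.5000, 1.0000]] (det J = -10.5000).
Solving J·Δ = −F gives Δ = (3.4286, -0.8571, -1.5000).
Then the next iterate is (x₁, x₂, x₃)₁ = (1.4286, -1.8571, -2.0000).

(1.4286, -1.8571, -2.0000)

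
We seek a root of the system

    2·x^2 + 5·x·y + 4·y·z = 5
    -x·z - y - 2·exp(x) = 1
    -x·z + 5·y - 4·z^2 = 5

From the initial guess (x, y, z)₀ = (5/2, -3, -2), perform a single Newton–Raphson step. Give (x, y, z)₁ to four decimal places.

(1.4381, 0.3690, -0.7942)

At (5/2, -3, -2): F = (-6.0000, -17.364988, -31.0000).
Jacobian J = [[4·x + 5·y, 5·x + 4·z, 4·y], [-z - 2·exp(x), -1, -x], [-z, 5, -x - 8·z]].
At the point, J = [[-5.0000, 4.5000, -12.0000], [-22.364988, -1.0000, -2.5000], [2.0000, 5.0000, 13.5000]] (det J = 2659.072292).
Solving J·Δ = −F gives Δ = (-1.0619, 3.3690, 1.2058).
Then the next iterate is (x, y, z)₁ = (1.4381, 0.3690, -0.7942).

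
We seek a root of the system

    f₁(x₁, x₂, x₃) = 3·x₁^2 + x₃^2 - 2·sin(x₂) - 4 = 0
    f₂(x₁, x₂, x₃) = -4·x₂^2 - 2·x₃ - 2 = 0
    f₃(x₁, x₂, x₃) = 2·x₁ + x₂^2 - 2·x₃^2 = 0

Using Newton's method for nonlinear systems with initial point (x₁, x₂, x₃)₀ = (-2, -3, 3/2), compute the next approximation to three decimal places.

At (-2, -3, 3/2): F = (10.53224, -41.000, 0.500).
Jacobian J = [[6·x₁, -2·cos(x₂), 2·x₃], [0, -8·x₂, -2], [2, 2·x₂, -4·x₃]].
At the point, J = [[-12.000, 1.97998, 3.000], [0.000, 24.000, -2.000], [2.000, -6.000, -6.000]] (det J = 1720.08006).
Solving J·Δ = −F gives Δ = (0.831, 1.605, -1.244).
Then the next iterate is (x₁, x₂, x₃)₁ = (-1.169, -1.395, 0.256).

(-1.169, -1.395, 0.256)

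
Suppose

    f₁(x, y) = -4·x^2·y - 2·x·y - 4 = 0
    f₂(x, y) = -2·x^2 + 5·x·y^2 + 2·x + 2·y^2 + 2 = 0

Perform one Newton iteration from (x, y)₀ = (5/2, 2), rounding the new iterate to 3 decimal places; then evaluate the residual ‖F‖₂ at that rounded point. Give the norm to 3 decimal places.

At (5/2, 2): F = (-64.000, 52.500).
Jacobian J = [[-8·x·y - 2·y, -4·x^2 - 2·x], [-4·x + 5·y^2 + 2, 10·x·y + 4·y]].
At the point, J = [[-44.000, -30.000], [12.000, 58.000]] (det J = -2192.000).
Solving J·Δ = −F gives Δ = (-0.975, -0.703).
Then the next iterate is (x, y)₁ = (1.525, 1.297).
Re-evaluating at (1.525, 1.297): F = (-20.02119, 16.59001), so ‖F‖₂ = 26.001.

26.001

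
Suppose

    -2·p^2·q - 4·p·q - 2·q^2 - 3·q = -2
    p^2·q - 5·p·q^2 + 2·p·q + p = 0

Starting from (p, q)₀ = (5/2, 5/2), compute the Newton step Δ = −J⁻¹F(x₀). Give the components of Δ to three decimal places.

At (5/2, 5/2): F = (-74.250, -47.500).
Jacobian J = [[-4·p·q - 4·q, -2·p^2 - 4·p - 4·q - 3], [2·p·q - 5·q^2 + 2·q + 1, p^2 - 10·p·q + 2·p]].
At the point, J = [[-35.000, -35.500], [-12.750, -51.250]] (det J = 1341.125).
Solving J·Δ = −F gives Δ = (-1.580, -0.534).

(-1.580, -0.534)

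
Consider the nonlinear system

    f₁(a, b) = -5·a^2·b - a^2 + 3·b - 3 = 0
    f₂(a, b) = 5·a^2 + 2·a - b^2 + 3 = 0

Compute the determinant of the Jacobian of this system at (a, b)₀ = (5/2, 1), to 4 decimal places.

822.7500

J = [[-10·a·b - 2·a, -5·a^2 + 3], [10·a + 2, -2·b]].
At the point, J = [[-30.0000, -28.2500], [27.0000, -2.0000]].
det J = 822.7500.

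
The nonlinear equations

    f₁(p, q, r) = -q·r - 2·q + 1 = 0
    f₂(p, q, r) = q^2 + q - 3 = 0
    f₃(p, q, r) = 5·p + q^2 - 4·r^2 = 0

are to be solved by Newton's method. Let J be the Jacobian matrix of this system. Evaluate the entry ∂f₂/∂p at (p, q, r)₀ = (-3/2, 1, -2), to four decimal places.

∂f₂/∂p = 0.
At (-3/2, 1, -2) this is 0.0000.

0.0000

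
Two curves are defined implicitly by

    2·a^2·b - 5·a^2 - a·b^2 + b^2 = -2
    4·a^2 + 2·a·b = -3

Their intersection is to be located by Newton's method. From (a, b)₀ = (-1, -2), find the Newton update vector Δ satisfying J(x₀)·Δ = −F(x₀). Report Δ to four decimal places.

(0.6400, 1.6600)

At (-1, -2): F = (1.0000, 11.0000).
Jacobian J = [[4·a·b - 10·a - b^2, 2·a^2 - 2·a·b + 2·b], [8·a + 2·b, 2·a]].
At the point, J = [[14.0000, -6.0000], [-12.0000, -2.0000]] (det J = -100.0000).
Solving J·Δ = −F gives Δ = (0.6400, 1.6600).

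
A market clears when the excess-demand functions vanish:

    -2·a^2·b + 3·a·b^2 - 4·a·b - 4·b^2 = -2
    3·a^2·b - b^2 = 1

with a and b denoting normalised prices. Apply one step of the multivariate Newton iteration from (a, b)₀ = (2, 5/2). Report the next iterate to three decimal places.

(2.415, -2.528)

At (2, 5/2): F = (-25.500, 22.750).
Jacobian J = [[-4·a·b + 3·b^2 - 4·b, -2·a^2 + 6·a·b - 4·a - 8·b], [6·a·b, 3·a^2 - 2·b]].
At the point, J = [[-11.250, -6.000], [30.000, 7.000]] (det J = 101.250).
Solving J·Δ = −F gives Δ = (0.415, -5.028).
Then the next iterate is (a, b)₁ = (2.415, -2.528).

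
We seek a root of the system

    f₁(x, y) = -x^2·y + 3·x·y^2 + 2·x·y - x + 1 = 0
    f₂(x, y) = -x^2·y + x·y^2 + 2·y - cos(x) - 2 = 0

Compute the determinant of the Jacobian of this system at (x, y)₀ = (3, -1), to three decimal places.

J = [[-2·x·y + 3·y^2 + 2·y - 1, -x^2 + 6·x·y + 2·x], [-2·x·y + y^2 + sin(x), -x^2 + 2·x·y + 2]].
At the point, J = [[6.000, -21.000], [7.14112, -13.000]].
det J = 71.964.

71.964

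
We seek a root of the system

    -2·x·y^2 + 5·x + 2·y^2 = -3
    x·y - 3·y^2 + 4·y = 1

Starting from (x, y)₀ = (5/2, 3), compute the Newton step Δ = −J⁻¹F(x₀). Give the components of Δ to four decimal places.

(0.1020, -0.7125)

At (5/2, 3): F = (-11.5000, -8.5000).
Jacobian J = [[-2·y^2 + 5, -4·x·y + 4·y], [y, x - 6·y + 4]].
At the point, J = [[-13.0000, -18.0000], [3.0000, -11.5000]] (det J = 203.5000).
Solving J·Δ = −F gives Δ = (0.1020, -0.7125).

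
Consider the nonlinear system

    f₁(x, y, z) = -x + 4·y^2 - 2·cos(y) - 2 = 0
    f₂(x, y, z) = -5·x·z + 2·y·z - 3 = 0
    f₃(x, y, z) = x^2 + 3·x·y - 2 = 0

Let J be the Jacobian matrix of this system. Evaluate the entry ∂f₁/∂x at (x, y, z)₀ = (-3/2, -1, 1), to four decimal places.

∂f₁/∂x = -1.
At (-3/2, -1, 1) this is -1.0000.

-1.0000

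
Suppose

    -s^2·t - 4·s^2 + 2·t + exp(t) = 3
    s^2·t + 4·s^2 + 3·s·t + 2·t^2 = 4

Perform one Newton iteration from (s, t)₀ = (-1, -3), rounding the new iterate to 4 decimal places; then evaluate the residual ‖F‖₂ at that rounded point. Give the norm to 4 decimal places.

152.2298

At (-1, -3): F = (-9.950213, 24.0000).
Jacobian J = [[-2·s·t - 8·s, -s^2 + exp(t) + 2], [2·s·t + 8·s + 3·t, s^2 + 3·s + 4·t]].
At the point, J = [[2.0000, 1.049787], [-11.0000, -14.0000]] (det J = -16.452342).
Solving J·Δ = −F gives Δ = (6.9357, -3.7352).
Then the next iterate is (s, t)₁ = (5.9357, -6.7352).
Re-evaluating at (5.9357, -6.7352): F = (79.898817, -129.576570), so ‖F‖₂ = 152.2298.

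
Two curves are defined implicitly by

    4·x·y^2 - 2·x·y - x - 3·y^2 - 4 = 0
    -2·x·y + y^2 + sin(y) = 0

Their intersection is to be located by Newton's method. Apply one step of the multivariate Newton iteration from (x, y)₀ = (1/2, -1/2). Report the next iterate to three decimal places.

At (1/2, -1/2): F = (-4.250, 0.27057).
Jacobian J = [[4·y^2 - 2·y - 1, 8·x·y - 2·x - 6·y], [-2·y, -2·x + 2·y + cos(y)]].
At the point, J = [[1.000, 0.000], [1.000, -1.12242]] (det J = -1.12242).
Solving J·Δ = −F gives Δ = (4.250, 4.028).
Then the next iterate is (x, y)₁ = (4.750, 3.528).

(4.750, 3.528)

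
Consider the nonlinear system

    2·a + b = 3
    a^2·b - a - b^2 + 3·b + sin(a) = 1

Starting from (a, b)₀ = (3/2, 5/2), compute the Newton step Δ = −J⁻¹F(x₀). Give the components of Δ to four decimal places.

(-0.7820, -0.9359)

At (3/2, 5/2): F = (2.5000, 5.372495).
Jacobian J = [[2, 1], [2·a·b + cos(a) - 1, a^2 - 2·b + 3]].
At the point, J = [[2.0000, 1.0000], [6.570737, 0.2500]] (det J = -6.070737).
Solving J·Δ = −F gives Δ = (-0.7820, -0.9359).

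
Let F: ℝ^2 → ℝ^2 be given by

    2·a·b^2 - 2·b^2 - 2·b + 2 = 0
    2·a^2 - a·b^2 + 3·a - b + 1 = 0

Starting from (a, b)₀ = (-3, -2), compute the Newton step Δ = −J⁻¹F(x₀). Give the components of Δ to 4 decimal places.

At (-3, -2): F = (-26.0000, 24.0000).
Jacobian J = [[2·b^2, 4·a·b - 4·b - 2], [4·a - b^2 + 3, -2·a·b - 1]].
At the point, J = [[8.0000, 30.0000], [-13.0000, -13.0000]] (det J = 286.0000).
Solving J·Δ = −F gives Δ = (1.3357, 0.5105).

(1.3357, 0.5105)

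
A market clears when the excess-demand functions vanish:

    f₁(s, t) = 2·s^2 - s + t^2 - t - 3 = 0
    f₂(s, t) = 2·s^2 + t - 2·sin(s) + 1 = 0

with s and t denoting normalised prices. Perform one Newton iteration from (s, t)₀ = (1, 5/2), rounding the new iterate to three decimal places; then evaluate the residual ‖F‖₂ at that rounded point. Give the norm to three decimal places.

8.000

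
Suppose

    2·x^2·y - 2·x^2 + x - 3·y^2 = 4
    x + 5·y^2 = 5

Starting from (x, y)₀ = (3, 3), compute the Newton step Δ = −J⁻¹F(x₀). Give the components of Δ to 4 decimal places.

At (3, 3): F = (8.0000, 43.0000).
Jacobian J = [[4·x·y - 4·x + 1, 2·x^2 - 6·y], [1, 10·y]].
At the point, J = [[25.0000, 0.0000], [1.0000, 30.0000]] (det J = 750.0000).
Solving J·Δ = −F gives Δ = (-0.3200, -1.4227).

(-0.3200, -1.4227)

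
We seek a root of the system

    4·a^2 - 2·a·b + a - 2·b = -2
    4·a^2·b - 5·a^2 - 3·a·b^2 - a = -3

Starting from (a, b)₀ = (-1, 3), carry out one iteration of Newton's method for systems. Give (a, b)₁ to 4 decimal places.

(-0.6154, 2.0070)

At (-1, 3): F = (5.0000, 38.0000).
Jacobian J = [[8·a - 2·b + 1, -2·a - 2], [8·a·b - 10·a - 3·b^2 - 1, 4·a^2 - 6·a·b]].
At the point, J = [[-13.0000, 0.0000], [-42.0000, 22.0000]] (det J = -286.0000).
Solving J·Δ = −F gives Δ = (0.3846, -0.9930).
Then the next iterate is (a, b)₁ = (-0.6154, 2.0070).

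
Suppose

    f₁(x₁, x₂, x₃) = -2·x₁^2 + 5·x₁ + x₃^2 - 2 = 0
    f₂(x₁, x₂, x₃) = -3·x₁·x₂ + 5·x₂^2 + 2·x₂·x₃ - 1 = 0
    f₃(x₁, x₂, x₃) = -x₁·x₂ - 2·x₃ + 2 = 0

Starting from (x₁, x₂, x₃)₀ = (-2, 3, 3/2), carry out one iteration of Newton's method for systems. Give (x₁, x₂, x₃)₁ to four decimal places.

(-0.3522, 1.7480, 0.2763)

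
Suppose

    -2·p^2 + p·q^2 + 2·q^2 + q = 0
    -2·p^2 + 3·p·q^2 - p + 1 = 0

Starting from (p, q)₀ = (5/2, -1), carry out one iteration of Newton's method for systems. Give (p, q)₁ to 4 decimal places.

(1.3310, -0.8099)

At (5/2, -1): F = (-9.0000, -6.5000).
Jacobian J = [[-4·p + q^2, 2·p·q + 4·q + 1], [-4·p + 3·q^2 - 1, 6·p·q]].
At the point, J = [[-9.0000, -8.0000], [-8.0000, -15.0000]] (det J = 71.0000).
Solving J·Δ = −F gives Δ = (-1.1690, 0.1901).
Then the next iterate is (p, q)₁ = (1.3310, -0.8099).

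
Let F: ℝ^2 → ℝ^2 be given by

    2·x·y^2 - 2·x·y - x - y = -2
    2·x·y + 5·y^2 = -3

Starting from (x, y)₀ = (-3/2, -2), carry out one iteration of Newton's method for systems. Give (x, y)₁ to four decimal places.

(-2.1015, -0.6345)

At (-3/2, -2): F = (-12.5000, 29.0000).
Jacobian J = [[2·y^2 - 2·y - 1, 4·x·y - 2·x - 1], [2·y, 2·x + 10·y]].
At the point, J = [[11.0000, 14.0000], [-4.0000, -23.0000]] (det J = -197.0000).
Solving J·Δ = −F gives Δ = (-0.6015, 1.3655).
Then the next iterate is (x, y)₁ = (-2.1015, -0.6345).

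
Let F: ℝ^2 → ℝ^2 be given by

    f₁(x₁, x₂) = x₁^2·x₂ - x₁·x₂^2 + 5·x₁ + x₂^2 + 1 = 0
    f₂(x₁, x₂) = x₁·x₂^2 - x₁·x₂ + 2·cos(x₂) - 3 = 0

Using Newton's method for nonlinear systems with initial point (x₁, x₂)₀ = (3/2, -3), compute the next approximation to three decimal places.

(2.076, -1.049)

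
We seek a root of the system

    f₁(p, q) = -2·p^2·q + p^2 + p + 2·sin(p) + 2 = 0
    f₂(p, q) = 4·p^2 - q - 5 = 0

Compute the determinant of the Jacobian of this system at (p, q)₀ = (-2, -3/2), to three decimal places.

-112.168

J = [[-4·p·q + 2·p + 2·cos(p) + 1, -2·p^2], [8·p, -1]].
At the point, J = [[-15.83229, -8.000], [-16.000, -1.000]].
det J = -112.168.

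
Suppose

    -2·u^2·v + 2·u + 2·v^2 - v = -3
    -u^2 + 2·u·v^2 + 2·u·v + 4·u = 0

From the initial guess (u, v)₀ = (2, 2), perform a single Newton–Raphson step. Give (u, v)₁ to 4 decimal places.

At (2, 2): F = (-3.0000, 28.0000).
Jacobian J = [[-4·u·v + 2, -2·u^2 + 4·v - 1], [-2·u + 2·v^2 + 2·v + 4, 4·u·v + 2·u]].
At the point, J = [[-14.0000, -1.0000], [12.0000, 20.0000]] (det J = -268.0000).
Solving J·Δ = −F gives Δ = (-0.1194, -1.3284).
Then the next iterate is (u, v)₁ = (1.8806, 0.6716).

(1.8806, 0.6716)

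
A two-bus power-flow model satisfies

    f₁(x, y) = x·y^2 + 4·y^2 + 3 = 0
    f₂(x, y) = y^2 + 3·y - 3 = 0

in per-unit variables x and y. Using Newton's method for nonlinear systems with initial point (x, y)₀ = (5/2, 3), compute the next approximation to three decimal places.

At (5/2, 3): F = (61.500, 15.000).
Jacobian J = [[y^2, 2·x·y + 8·y], [0, 2·y + 3]].
At the point, J = [[9.000, 39.000], [0.000, 9.000]] (det J = 81.000).
Solving J·Δ = −F gives Δ = (0.389, -1.667).
Then the next iterate is (x, y)₁ = (2.889, 1.333).

(2.889, 1.333)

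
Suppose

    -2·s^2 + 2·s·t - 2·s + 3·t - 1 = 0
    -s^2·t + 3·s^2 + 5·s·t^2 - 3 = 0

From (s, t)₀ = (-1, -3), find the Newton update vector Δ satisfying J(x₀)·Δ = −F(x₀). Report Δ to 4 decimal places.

At (-1, -3): F = (-4.0000, -42.0000).
Jacobian J = [[-4·s + 2·t - 2, 2·s + 3], [-2·s·t + 6·s + 5·t^2, -s^2 + 10·s·t]].
At the point, J = [[-4.0000, 1.0000], [33.0000, 29.0000]] (det J = -149.0000).
Solving J·Δ = −F gives Δ = (-0.4966, 2.0134).

(-0.4966, 2.0134)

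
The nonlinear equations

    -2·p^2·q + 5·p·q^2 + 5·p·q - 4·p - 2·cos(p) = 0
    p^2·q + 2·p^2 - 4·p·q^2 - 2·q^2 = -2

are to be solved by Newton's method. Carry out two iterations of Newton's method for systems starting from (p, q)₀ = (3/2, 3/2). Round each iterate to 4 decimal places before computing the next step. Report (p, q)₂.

(0.6893, 0.8847)

At (3/2, 3/2): F = (15.233526, -8.1250).
Jacobian J = [[-4·p·q + 5·q^2 + 5·q + 2·sin(p) - 4, -2·p^2 + 10·p·q + 5·p], [2·p·q + 4·p - 4·q^2, p^2 - 8·p·q - 4·q]].
At the point, J = [[7.744990, 25.5000], [1.5000, -21.7500]] (det J = -206.703532).
Solving J·Δ = −F gives Δ = (-0.6006, -0.4150).
Then the next iterate is (p, q)₁ = (0.8994, 1.0850).
Round to (0.8994, 1.0850) and repeat: F = (3.576109, -2.094115), J = [[4.973637, 12.637649], [0.840398, -11.337872]].
Δ = (-0.2101, -0.2003), so (p, q)₂ = (0.6893, 0.8847).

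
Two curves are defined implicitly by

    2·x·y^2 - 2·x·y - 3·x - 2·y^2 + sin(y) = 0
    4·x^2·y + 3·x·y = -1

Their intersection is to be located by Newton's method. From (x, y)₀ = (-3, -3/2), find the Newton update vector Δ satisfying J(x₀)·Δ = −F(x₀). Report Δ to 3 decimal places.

At (-3, -3/2): F = (-18.99749, -39.500).
Jacobian J = [[2·y^2 - 2·y - 3, 4·x·y - 2·x - 4·y + cos(y)], [8·x·y + 3·y, 4·x^2 + 3·x]].
At the point, J = [[4.500, 30.07074], [31.500, 27.000]] (det J = -825.72822).
Solving J·Δ = −F gives Δ = (0.817, 0.509).

(0.817, 0.509)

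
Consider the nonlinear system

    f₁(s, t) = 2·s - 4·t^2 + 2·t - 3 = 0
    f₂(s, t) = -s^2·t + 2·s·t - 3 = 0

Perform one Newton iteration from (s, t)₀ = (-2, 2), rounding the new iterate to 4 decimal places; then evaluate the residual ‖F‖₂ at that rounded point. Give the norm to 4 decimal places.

8.6964

At (-2, 2): F = (-19.0000, -19.0000).
Jacobian J = [[2, -8·t + 2], [-2·s·t + 2·t, -s^2 + 2·s]].
At the point, J = [[2.0000, -14.0000], [12.0000, -8.0000]] (det J = 152.0000).
Solving J·Δ = −F gives Δ = (0.7500, -1.2500).
Then the next iterate is (s, t)₁ = (-1.2500, 0.7500).
Re-evaluating at (-1.2500, 0.7500): F = (-6.2500, -6.046875), so ‖F‖₂ = 8.6964.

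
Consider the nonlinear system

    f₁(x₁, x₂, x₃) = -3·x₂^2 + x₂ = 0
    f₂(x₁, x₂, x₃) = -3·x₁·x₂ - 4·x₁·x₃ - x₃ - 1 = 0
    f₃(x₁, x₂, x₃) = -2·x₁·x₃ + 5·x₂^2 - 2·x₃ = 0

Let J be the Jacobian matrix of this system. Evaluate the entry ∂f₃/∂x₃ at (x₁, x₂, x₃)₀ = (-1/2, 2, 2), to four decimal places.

∂f₃/∂x₃ = -2·x₁ - 2.
At (-1/2, 2, 2) this is -1.0000.

-1.0000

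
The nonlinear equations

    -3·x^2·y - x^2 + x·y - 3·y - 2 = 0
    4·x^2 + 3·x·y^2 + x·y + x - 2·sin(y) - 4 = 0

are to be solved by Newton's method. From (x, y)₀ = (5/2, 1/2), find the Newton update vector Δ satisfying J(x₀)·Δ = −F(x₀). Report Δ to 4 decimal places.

(-1.0526, -0.2724)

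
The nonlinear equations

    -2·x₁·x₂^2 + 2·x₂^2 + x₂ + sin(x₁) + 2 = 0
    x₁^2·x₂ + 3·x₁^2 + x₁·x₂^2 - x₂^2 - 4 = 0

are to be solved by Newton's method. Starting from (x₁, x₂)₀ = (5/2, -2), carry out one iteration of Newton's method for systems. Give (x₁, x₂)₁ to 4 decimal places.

At (5/2, -2): F = (-11.401528, 8.2500).
Jacobian J = [[-2·x₂^2 + cos(x₁), -4·x₁·x₂ + 4·x₂ + 1], [2·x₁·x₂ + 6·x₁ + x₂^2, x₁^2 + 2·x₁·x₂ - 2·x₂]].
At the point, J = [[-8.801144, 13.0000], [9.0000, 0.2500]] (det J = -119.200286).
Solving J·Δ = −F gives Δ = (-0.9237, 0.2517).
Then the next iterate is (x₁, x₂)₁ = (1.5763, -1.7483).

(1.5763, -1.7483)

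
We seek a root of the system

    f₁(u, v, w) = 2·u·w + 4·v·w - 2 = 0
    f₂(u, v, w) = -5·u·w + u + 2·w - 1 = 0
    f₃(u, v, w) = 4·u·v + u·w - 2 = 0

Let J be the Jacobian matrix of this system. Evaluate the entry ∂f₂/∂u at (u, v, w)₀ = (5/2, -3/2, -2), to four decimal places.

11.0000

∂f₂/∂u = -5·w + 1.
At (5/2, -3/2, -2) this is 11.0000.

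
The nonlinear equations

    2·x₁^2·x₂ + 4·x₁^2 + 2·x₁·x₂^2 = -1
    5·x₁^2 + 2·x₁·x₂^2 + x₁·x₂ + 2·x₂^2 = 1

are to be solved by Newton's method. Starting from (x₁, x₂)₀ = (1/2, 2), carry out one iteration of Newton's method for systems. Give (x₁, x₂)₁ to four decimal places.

At (1/2, 2): F = (7.0000, 13.2500).
Jacobian J = [[4·x₁·x₂ + 8·x₁ + 2·x₂^2, 2·x₁^2 + 4·x₁·x₂], [10·x₁ + 2·x₂^2 + x₂, 4·x₁·x₂ + x₁ + 4·x₂]].
At the point, J = [[16.0000, 4.5000], [15.0000, 12.5000]] (det J = 132.5000).
Solving J·Δ = −F gives Δ = (-0.2104, -0.8075).
Then the next iterate is (x₁, x₂)₁ = (0.2896, 1.1925).

(0.2896, 1.1925)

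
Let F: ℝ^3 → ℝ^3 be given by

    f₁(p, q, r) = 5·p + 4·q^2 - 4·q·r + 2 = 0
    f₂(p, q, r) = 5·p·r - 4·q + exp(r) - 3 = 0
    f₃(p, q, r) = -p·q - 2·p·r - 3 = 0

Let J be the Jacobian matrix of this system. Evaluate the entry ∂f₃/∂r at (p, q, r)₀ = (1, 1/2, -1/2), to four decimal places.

∂f₃/∂r = -2·p.
At (1, 1/2, -1/2) this is -2.0000.

-2.0000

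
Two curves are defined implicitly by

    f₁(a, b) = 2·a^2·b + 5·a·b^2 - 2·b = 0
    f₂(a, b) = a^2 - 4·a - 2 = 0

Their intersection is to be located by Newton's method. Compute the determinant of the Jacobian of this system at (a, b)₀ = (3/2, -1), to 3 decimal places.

-12.500

J = [[4·a·b + 5·b^2, 2·a^2 + 10·a·b - 2], [2·a - 4, 0]].
At the point, J = [[-1.000, -12.500], [-1.000, 0.000]].
det J = -12.500.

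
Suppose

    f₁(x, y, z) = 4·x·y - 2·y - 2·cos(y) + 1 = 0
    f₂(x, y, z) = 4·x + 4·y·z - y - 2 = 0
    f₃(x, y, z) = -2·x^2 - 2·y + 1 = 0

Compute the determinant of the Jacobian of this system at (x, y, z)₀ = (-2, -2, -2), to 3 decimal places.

884.390

J = [[4·y, 4·x + 2·sin(y) - 2, 0], [4, 4·z - 1, 4·y], [-4·x, -2, 0]].
At the point, J = [[-8.000, -11.81859, 0.000], [4.000, -9.000, -8.000], [8.000, -2.000, 0.000]].
det J = 884.390.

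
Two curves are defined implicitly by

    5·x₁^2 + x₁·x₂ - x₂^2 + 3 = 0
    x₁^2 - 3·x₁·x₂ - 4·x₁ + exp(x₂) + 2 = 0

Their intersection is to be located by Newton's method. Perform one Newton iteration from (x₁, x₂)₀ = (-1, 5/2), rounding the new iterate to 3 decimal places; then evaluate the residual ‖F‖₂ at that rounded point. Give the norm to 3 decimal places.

At (-1, 5/2): F = (-0.750, 26.68249).
Jacobian J = [[10·x₁ + x₂, x₁ - 2·x₂], [2·x₁ - 3·x₂ - 4, -3·x₁ + exp(x₂)]].
At the point, J = [[-7.500, -6.000], [-13.500, 15.18249]] (det J = -194.86870).
Solving J·Δ = −F gives Δ = (0.763, -1.079).
Then the next iterate is (x₁, x₂)₁ = (-0.237, 1.421).
Re-evaluating at (-0.237, 1.421): F = (0.92483, 8.15576), so ‖F‖₂ = 8.208.

8.208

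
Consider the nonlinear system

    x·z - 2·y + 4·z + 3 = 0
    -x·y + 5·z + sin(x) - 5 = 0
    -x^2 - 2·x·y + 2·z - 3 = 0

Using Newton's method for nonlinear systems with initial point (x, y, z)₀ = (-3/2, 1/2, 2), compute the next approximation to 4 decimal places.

(-2.0809, 1.7136, 0.6356)

At (-3/2, 1/2, 2): F = (7.0000, 4.752505, 0.2500).
Jacobian J = [[z, -2, x + 4], [-y + cos(x), -x, 5], [-2·x - 2·y, -2·x, 2]].
At the point, J = [[2.0000, -2.0000, 2.5000], [-0.429263, 1.5000, 5.0000], [2.0000, 3.0000, 2.0000]] (det J = -56.436522).
Solving J·Δ = −F gives Δ = (-0.5809, 1.2136, -1.3644).
Then the next iterate is (x, y, z)₁ = (-2.0809, 1.7136, 0.6356).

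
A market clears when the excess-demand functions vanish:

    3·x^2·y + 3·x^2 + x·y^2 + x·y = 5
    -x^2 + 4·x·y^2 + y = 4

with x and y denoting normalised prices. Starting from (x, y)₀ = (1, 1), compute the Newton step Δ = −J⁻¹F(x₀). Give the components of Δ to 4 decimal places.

(-0.2368, 0.0526)

At (1, 1): F = (3.0000, 0.0000).
Jacobian J = [[6·x·y + 6·x + y^2 + y, 3·x^2 + 2·x·y + x], [-2·x + 4·y^2, 8·x·y + 1]].
At the point, J = [[14.0000, 6.0000], [2.0000, 9.0000]] (det J = 114.0000).
Solving J·Δ = −F gives Δ = (-0.2368, 0.0526).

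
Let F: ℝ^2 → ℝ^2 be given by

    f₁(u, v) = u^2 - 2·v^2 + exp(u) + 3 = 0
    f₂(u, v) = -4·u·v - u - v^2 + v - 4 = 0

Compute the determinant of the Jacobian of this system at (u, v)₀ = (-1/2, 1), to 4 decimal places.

J = [[2·u + exp(u), -4·v], [-4·v - 1, -4·u - 2·v + 1]].
At the point, J = [[-0.393469, -4.0000], [-5.0000, 1.0000]].
det J = -20.3935.

-20.3935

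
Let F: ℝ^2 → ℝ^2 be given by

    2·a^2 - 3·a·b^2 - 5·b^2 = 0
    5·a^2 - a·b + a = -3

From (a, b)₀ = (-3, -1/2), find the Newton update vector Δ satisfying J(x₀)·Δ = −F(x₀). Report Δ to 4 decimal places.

At (-3, -1/2): F = (19.0000, 43.5000).
Jacobian J = [[4·a - 3·b^2, -6·a·b - 10·b], [10·a - b + 1, -a]].
At the point, J = [[-12.7500, -4.0000], [-28.5000, 3.0000]] (det J = -152.2500).
Solving J·Δ = −F gives Δ = (1.5172, -0.0862).

(1.5172, -0.0862)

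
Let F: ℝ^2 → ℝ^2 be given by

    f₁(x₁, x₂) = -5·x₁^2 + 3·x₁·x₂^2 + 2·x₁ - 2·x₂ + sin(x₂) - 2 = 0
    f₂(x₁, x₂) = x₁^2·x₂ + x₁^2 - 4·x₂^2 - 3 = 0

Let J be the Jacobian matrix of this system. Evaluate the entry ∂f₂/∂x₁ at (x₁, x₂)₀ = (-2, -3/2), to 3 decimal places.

2.000

∂f₂/∂x₁ = 2·x₁·x₂ + 2·x₁.
At (-2, -3/2) this is 2.000.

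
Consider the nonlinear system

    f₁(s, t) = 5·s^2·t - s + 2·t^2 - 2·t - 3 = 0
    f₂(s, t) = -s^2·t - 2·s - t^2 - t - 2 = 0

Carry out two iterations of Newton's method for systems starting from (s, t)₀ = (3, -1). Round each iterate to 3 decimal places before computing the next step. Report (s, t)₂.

(-1.065, -2.240)

At (3, -1): F = (-47.000, 1.000).
Jacobian J = [[10·s·t - 1, 5·s^2 + 4·t - 2], [-2·s·t - 2, -s^2 - 2·t - 1]].
At the point, J = [[-31.000, 39.000], [4.000, -8.000]] (det J = 92.000).
Solving J·Δ = −F gives Δ = (-3.663, -1.707).
Then the next iterate is (s, t)₁ = (-0.663, -2.707).
Round to (-0.663, -2.707) and repeat: F = (11.78313, -4.10494), J = [[16.94741, -10.63015], [-5.58948, 3.97443]].
Δ = (-0.402, 0.467), so (s, t)₂ = (-1.065, -2.240).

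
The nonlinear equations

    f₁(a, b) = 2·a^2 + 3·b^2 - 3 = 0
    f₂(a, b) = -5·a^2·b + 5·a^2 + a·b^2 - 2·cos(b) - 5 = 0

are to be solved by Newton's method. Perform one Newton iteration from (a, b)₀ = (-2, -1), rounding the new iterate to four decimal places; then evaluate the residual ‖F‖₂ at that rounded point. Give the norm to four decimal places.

7.8904

At (-2, -1): F = (8.0000, 31.919395).
Jacobian J = [[4·a, 6·b], [-10·a·b + 10·a + b^2, -5·a^2 + 2·a·b + 2·sin(b)]].
At the point, J = [[-8.0000, -6.0000], [-39.0000, -17.682942]] (det J = -92.536464).
Solving J·Δ = −F gives Δ = (0.5409, 0.6121).
Then the next iterate is (a, b)₁ = (-1.4591, -0.3879).
Re-evaluating at (-1.4591, -0.3879): F = (1.709345, 7.703050), so ‖F‖₂ = 7.8904.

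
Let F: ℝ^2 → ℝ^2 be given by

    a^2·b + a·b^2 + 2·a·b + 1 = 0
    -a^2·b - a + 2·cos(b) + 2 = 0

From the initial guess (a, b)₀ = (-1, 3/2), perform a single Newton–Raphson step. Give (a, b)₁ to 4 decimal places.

At (-1, 3/2): F = (-2.7500, 1.641474).
Jacobian J = [[2·a·b + b^2 + 2·b, a^2 + 2·a·b + 2·a], [-2·a·b - 1, -a^2 - 2·sin(b)]].
At the point, J = [[2.2500, -4.0000], [2.0000, -2.994990]] (det J = 1.261273).
Solving J·Δ = −F gives Δ = (-11.7359, -7.2889).
Then the next iterate is (a, b)₁ = (-12.7359, -5.7889).

(-12.7359, -5.7889)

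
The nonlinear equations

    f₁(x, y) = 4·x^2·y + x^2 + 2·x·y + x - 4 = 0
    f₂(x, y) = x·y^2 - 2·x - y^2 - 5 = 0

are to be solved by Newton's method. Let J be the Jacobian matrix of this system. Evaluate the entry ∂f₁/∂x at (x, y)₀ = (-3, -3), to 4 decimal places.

∂f₁/∂x = 8·x·y + 2·x + 2·y + 1.
At (-3, -3) this is 61.0000.

61.0000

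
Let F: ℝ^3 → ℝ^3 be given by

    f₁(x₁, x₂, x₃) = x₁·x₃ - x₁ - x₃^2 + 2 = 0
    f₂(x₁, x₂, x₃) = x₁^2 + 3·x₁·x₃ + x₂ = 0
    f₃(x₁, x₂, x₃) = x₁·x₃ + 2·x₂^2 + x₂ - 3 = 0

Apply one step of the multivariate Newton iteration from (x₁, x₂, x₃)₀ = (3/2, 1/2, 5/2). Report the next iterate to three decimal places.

(0.522, 1.227, 1.509)

At (3/2, 1/2, 5/2): F = (-2.000, 14.000, 1.750).
Jacobian J = [[x₃ - 1, 0, x₁ - 2·x₃], [2·x₁ + 3·x₃, 1, 3·x₁], [x₃, 4·x₂ + 1, x₁]].
At the point, J = [[1.500, 0.000, -3.500], [10.500, 1.000, 4.500], [2.500, 3.000, 1.500]] (det J = -119.500).
Solving J·Δ = −F gives Δ = (-0.978, 0.727, -0.991).
Then the next iterate is (x₁, x₂, x₃)₁ = (0.522, 1.227, 1.509).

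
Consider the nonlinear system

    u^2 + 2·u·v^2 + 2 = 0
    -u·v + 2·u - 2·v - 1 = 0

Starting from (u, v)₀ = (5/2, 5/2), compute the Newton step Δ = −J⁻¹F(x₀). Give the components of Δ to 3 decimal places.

At (5/2, 5/2): F = (39.500, -7.250).
Jacobian J = [[2·u + 2·v^2, 4·u·v], [-v + 2, -u - 2]].
At the point, J = [[17.500, 25.000], [-0.500, -4.500]] (det J = -66.250).
Solving J·Δ = −F gives Δ = (0.053, -1.617).

(0.053, -1.617)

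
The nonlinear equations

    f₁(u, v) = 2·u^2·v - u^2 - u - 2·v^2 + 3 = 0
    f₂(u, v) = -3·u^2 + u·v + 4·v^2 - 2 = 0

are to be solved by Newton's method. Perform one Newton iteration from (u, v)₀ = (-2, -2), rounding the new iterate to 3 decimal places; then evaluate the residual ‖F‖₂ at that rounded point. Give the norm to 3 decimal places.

5.978

At (-2, -2): F = (-23.000, 6.000).
Jacobian J = [[4·u·v - 2·u - 1, 2·u^2 - 4·v], [-6·u + v, u + 8·v]].
At the point, J = [[19.000, 16.000], [10.000, -18.000]] (det J = -502.000).
Solving J·Δ = −F gives Δ = (0.633, 0.685).
Then the next iterate is (u, v)₁ = (-1.367, -1.315).
Re-evaluating at (-1.367, -1.315): F = (-5.87479, 1.10844), so ‖F‖₂ = 5.978.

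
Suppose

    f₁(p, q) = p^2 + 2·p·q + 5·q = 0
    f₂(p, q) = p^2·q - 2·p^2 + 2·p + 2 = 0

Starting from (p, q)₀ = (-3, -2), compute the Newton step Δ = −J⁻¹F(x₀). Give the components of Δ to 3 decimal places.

(0.922, 1.781)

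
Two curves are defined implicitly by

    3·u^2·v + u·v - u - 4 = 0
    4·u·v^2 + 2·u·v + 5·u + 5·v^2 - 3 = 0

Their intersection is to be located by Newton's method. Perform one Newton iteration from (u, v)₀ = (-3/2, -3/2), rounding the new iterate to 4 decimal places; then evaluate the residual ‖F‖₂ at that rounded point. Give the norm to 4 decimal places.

5.0621

At (-3/2, -3/2): F = (-10.3750, -8.2500).
Jacobian J = [[6·u·v + v - 1, 3·u^2 + u], [4·v^2 + 2·v + 5, 8·u·v + 2·u + 10·v]].
At the point, J = [[11.0000, 5.2500], [11.0000, 0.0000]] (det J = -57.7500).
Solving J·Δ = −F gives Δ = (0.7500, 0.4048).
Then the next iterate is (u, v)₁ = (-0.7500, -1.0952).
Re-evaluating at (-0.7500, -1.0952): F = (-4.276750, -2.708274), so ‖F‖₂ = 5.0621.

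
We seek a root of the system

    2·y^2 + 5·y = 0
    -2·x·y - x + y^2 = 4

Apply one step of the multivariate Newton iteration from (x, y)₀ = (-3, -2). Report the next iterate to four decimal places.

(0.4444, -2.6667)

At (-3, -2): F = (-2.0000, -9.0000).
Jacobian J = [[0, 4·y + 5], [-2·y - 1, -2·x + 2·y]].
At the point, J = [[0.0000, -3.0000], [3.0000, 2.0000]] (det J = 9.0000).
Solving J·Δ = −F gives Δ = (3.4444, -0.6667).
Then the next iterate is (x, y)₁ = (0.4444, -2.6667).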